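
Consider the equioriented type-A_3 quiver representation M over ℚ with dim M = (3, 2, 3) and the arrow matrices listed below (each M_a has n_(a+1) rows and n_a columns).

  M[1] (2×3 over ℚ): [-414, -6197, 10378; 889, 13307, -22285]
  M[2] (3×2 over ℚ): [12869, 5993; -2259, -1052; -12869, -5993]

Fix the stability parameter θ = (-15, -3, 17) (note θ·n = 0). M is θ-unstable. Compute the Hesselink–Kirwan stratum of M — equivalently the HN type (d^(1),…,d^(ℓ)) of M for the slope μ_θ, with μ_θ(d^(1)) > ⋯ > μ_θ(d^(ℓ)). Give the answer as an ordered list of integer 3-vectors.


Via rank(M_{q-1}∘⋯∘M_p): M ≅ I[1,1], I[1,3]^2, I[3,3].
μ_θ-semistable layers: μ^(1)=17; μ^(2)=-3; μ^(3)=-15

((0, 0, 3); (0, 2, 0); (3, 0, 0))


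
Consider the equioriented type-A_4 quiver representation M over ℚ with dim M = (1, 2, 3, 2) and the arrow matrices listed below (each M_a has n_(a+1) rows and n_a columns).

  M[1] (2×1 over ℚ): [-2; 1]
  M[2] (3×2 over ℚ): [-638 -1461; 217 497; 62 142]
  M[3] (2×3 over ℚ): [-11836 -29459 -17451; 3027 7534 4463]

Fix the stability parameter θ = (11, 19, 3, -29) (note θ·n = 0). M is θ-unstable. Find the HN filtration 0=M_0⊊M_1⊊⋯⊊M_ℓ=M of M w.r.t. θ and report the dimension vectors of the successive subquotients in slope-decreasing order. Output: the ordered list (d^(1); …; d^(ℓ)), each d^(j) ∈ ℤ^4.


Via rank(M_{q-1}∘⋯∘M_p): M ≅ I[1,4], I[2,4], I[3,3].
μ_θ-semistable layers: μ^(1)=3; μ^(2)=1; μ^(3)=-7/3

((0, 0, 1, 0); (1, 1, 1, 1); (0, 1, 1, 1))


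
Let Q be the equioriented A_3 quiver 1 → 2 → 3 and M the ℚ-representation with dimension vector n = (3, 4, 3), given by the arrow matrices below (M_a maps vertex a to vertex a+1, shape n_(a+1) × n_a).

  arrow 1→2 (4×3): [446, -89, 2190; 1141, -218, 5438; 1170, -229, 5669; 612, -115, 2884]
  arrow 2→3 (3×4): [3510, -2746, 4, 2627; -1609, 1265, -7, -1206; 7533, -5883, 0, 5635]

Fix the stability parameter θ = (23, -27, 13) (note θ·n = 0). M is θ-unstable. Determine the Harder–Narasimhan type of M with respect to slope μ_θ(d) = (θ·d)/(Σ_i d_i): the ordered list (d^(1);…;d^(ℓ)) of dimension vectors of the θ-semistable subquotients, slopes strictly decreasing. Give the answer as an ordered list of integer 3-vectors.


Via rank(M_{q-1}∘⋯∘M_p): M ≅ I[1,3]^3, I[2,2].
μ_θ-semistable layers: μ^(1)=13; μ^(2)=-2; μ^(3)=-27

((0, 0, 3); (3, 3, 0); (0, 1, 0))


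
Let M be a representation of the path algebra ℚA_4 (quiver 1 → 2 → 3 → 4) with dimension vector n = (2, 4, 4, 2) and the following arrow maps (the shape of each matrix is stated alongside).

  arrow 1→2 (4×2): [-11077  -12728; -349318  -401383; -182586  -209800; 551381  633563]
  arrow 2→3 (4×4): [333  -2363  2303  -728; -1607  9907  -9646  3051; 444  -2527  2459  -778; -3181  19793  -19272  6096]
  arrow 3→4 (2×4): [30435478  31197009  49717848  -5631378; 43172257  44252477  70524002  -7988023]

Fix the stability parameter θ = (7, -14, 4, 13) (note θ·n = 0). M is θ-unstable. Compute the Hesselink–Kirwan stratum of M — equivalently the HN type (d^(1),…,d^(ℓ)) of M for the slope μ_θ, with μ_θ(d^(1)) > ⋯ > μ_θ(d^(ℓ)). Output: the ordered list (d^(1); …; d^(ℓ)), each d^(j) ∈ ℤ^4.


Via rank(M_{q-1}∘⋯∘M_p): M ≅ I[1,3], I[1,4], I[2,3], I[2,4].
μ_θ-semistable layers: μ^(1)=13; μ^(2)=4; μ^(3)=-7/2; μ^(4)=-14

((0, 0, 0, 2); (0, 0, 4, 0); (2, 2, 0, 0); (0, 2, 0, 0))


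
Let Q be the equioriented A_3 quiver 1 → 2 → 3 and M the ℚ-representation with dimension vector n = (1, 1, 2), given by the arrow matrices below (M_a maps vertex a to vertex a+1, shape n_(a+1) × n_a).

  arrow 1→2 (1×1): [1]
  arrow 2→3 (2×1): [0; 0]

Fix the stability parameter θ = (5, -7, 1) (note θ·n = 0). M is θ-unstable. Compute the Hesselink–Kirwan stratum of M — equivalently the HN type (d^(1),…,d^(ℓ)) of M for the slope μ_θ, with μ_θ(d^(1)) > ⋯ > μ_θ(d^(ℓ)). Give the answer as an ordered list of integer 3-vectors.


Interval decomposition of M: I[1,2], I[3,3]^2.
HN type (ℓ=2): μ^(1)=1; μ^(2)=-1

((0, 0, 2); (1, 1, 0))


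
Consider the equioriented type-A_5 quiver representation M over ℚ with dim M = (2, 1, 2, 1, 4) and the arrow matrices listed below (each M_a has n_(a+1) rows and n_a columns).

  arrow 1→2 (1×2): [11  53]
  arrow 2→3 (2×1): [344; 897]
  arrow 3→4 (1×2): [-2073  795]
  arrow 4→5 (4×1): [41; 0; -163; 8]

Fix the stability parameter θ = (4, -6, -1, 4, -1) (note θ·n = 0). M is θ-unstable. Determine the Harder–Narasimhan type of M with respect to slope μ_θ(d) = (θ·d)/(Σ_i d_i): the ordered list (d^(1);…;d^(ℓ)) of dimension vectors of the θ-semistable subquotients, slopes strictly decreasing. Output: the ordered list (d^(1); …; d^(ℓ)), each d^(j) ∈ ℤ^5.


Interval decomposition of M: I[1,1], I[1,5], I[3,3], I[5,5]^3.
HN type (ℓ=3): μ^(1)=4; μ^(2)=3/2; μ^(3)=-1

((1, 0, 0, 0, 0); (0, 0, 0, 1, 1); (1, 1, 2, 0, 3))


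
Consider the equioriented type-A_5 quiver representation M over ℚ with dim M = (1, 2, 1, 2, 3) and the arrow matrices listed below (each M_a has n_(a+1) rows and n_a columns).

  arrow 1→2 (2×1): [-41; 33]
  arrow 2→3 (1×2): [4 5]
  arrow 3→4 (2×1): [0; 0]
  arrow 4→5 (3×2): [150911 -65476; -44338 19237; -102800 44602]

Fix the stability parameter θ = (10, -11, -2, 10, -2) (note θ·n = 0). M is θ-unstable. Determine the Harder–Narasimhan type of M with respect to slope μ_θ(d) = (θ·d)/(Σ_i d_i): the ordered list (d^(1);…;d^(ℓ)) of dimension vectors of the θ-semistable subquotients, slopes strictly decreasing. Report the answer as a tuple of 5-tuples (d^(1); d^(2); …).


Barcode: M ≅ I[1,3], I[2,2], I[4,5]^2, I[5,5]. HN layers by μ_θ (4 steps, strictly decreasing):
  μ^(1)=4; μ^(2)=-1; μ^(3)=-2; μ^(4)=-11

((0, 0, 0, 2, 2); (1, 1, 1, 0, 0); (0, 0, 0, 0, 1); (0, 1, 0, 0, 0))


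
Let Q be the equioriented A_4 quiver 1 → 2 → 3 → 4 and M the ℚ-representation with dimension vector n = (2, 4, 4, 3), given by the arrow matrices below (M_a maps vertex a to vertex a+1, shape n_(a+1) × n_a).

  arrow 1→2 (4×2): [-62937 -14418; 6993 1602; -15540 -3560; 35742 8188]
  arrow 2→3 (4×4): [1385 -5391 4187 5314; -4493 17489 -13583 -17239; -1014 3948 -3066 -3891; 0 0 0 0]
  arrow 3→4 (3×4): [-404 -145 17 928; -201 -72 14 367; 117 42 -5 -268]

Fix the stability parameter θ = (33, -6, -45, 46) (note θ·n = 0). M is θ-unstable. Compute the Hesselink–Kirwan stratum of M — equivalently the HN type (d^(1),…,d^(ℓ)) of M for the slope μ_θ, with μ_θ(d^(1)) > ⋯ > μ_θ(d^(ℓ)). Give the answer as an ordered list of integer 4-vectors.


Via rank(M_{q-1}∘⋯∘M_p): M ≅ I[1,1], I[1,2], I[2,2], I[2,4]^2, I[3,3], I[3,4].
μ_θ-semistable layers: μ^(1)=46; μ^(2)=33; μ^(3)=27/2; μ^(4)=-6; μ^(5)=-51/2; μ^(6)=-45

((0, 0, 0, 3); (1, 0, 0, 0); (1, 1, 0, 0); (0, 1, 0, 0); (0, 2, 2, 0); (0, 0, 2, 0))


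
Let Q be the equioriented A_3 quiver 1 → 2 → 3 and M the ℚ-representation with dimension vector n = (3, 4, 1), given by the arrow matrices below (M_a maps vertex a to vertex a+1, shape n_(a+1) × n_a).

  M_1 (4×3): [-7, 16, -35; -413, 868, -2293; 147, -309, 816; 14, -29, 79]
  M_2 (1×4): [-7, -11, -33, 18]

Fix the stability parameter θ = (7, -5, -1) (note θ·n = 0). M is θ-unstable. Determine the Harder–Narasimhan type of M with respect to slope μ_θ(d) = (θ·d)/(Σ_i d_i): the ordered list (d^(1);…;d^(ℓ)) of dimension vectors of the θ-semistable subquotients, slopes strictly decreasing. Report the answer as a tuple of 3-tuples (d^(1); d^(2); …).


Via rank(M_{q-1}∘⋯∘M_p): M ≅ I[1,1], I[1,2], I[1,3], I[2,2]^2.
μ_θ-semistable layers: μ^(1)=7; μ^(2)=1; μ^(3)=1/3; μ^(4)=-5

((1, 0, 0); (1, 1, 0); (1, 1, 1); (0, 2, 0))


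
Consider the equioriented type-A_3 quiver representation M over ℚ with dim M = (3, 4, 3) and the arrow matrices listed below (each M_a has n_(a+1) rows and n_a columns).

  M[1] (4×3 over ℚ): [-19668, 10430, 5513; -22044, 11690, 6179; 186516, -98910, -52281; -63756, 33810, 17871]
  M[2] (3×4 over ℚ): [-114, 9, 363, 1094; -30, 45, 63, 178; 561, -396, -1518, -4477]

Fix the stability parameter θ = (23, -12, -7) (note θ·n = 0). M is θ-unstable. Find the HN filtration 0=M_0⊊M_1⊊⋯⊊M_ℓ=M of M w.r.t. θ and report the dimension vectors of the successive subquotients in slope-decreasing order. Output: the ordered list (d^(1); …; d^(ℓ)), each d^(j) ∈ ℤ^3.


Interval decomposition of M: I[1,1]^2, I[1,2], I[2,2], I[2,3]^2, I[3,3].
HN type (ℓ=4): μ^(1)=23; μ^(2)=11/2; μ^(3)=-7; μ^(4)=-12

((2, 0, 0); (1, 1, 0); (0, 0, 3); (0, 3, 0))


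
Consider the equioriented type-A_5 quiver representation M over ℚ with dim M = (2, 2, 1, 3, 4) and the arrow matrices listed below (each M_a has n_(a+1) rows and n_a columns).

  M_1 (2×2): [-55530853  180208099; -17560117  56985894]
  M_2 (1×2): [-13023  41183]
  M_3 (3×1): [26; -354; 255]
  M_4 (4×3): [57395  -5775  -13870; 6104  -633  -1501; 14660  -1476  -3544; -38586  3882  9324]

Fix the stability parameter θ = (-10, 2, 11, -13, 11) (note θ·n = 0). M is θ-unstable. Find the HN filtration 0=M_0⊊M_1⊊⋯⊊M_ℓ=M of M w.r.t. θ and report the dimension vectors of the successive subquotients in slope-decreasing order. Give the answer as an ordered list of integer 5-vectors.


Barcode: M ≅ I[1,2], I[1,5], I[4,4], I[4,5], I[5,5]^2. HN layers by μ_θ (5 steps, strictly decreasing):
  μ^(1)=11; μ^(2)=2; μ^(3)=0; μ^(4)=-10; μ^(5)=-13

((0, 0, 0, 0, 4); (0, 1, 0, 0, 0); (0, 1, 1, 1, 0); (2, 0, 0, 0, 0); (0, 0, 0, 2, 0))


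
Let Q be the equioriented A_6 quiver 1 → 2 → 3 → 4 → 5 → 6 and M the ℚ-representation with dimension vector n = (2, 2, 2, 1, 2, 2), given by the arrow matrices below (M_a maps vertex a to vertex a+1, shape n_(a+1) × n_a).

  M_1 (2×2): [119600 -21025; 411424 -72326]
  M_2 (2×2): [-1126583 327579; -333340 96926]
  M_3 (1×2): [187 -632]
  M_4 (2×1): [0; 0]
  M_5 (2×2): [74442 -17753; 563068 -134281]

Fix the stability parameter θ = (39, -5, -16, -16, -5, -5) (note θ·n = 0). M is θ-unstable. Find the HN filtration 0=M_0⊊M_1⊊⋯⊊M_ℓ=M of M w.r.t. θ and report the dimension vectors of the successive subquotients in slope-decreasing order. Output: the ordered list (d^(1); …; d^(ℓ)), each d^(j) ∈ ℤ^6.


Barcode: M ≅ I[1,1], I[1,4], I[2,3], I[5,6]^2. HN layers by μ_θ (4 steps, strictly decreasing):
  μ^(1)=39; μ^(2)=1/2; μ^(3)=-5; μ^(4)=-21/2

((1, 0, 0, 0, 0, 0); (1, 1, 1, 1, 0, 0); (0, 0, 0, 0, 2, 2); (0, 1, 1, 0, 0, 0))


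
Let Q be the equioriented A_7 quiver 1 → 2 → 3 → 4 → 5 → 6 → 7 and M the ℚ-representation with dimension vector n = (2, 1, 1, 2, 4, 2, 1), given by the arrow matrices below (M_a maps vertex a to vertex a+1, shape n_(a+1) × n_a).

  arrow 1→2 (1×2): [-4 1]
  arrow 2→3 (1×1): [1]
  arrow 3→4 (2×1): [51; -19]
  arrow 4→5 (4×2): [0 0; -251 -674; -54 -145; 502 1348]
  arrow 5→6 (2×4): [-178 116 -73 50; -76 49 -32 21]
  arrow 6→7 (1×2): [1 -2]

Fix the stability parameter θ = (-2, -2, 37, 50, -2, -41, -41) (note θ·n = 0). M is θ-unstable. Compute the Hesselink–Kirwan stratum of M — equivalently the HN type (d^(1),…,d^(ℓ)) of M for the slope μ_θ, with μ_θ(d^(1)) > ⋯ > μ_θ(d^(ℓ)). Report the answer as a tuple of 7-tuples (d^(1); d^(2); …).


Barcode: M ≅ I[1,1], I[1,7], I[4,6], I[5,5]^2. HN layers by μ_θ (3 steps, strictly decreasing):
  μ^(1)=7/3; μ^(2)=3/5; μ^(3)=-2

((0, 0, 0, 1, 1, 1, 0); (0, 0, 1, 1, 1, 1, 1); (2, 1, 0, 0, 2, 0, 0))


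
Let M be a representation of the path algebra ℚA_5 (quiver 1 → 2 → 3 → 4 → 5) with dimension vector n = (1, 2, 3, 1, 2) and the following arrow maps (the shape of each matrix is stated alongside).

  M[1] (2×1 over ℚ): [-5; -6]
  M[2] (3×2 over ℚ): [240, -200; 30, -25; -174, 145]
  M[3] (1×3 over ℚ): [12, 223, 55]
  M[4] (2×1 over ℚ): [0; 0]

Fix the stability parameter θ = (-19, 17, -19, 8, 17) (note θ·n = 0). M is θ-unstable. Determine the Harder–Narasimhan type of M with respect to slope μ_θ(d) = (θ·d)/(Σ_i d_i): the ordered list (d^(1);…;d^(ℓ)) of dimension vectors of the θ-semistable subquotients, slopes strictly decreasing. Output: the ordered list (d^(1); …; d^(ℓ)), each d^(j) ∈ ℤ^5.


Via rank(M_{q-1}∘⋯∘M_p): M ≅ I[1,2], I[2,3], I[3,3], I[3,4], I[5,5]^2.
μ_θ-semistable layers: μ^(1)=17; μ^(2)=8; μ^(3)=-1; μ^(4)=-19

((0, 1, 0, 0, 2); (0, 0, 0, 1, 0); (0, 1, 1, 0, 0); (1, 0, 2, 0, 0))


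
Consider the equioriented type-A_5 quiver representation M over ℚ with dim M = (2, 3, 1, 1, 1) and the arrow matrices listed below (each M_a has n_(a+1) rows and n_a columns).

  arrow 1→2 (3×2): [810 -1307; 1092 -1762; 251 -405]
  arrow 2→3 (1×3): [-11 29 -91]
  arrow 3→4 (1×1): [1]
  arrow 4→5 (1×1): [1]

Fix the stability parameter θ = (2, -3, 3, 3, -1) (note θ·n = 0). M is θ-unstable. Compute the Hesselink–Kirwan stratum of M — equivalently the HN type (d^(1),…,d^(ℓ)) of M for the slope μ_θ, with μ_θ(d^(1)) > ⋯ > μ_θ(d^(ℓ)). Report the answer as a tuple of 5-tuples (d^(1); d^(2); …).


Via rank(M_{q-1}∘⋯∘M_p): M ≅ I[1,2], I[1,5], I[2,2].
μ_θ-semistable layers: μ^(1)=5/3; μ^(2)=-1/2; μ^(3)=-3

((0, 0, 1, 1, 1); (2, 2, 0, 0, 0); (0, 1, 0, 0, 0))


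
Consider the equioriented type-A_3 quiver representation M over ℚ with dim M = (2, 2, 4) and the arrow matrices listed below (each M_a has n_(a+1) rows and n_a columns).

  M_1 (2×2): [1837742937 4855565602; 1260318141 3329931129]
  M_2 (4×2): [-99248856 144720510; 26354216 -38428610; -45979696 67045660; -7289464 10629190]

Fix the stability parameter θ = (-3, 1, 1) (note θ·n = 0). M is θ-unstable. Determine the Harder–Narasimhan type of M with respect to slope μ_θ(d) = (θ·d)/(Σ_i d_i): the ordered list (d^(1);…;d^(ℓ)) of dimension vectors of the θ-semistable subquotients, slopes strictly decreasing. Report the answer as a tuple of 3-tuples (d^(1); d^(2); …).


Via rank(M_{q-1}∘⋯∘M_p): M ≅ I[1,2], I[1,3], I[3,3]^3.
μ_θ-semistable layers: μ^(1)=1; μ^(2)=-3

((0, 2, 4); (2, 0, 0))


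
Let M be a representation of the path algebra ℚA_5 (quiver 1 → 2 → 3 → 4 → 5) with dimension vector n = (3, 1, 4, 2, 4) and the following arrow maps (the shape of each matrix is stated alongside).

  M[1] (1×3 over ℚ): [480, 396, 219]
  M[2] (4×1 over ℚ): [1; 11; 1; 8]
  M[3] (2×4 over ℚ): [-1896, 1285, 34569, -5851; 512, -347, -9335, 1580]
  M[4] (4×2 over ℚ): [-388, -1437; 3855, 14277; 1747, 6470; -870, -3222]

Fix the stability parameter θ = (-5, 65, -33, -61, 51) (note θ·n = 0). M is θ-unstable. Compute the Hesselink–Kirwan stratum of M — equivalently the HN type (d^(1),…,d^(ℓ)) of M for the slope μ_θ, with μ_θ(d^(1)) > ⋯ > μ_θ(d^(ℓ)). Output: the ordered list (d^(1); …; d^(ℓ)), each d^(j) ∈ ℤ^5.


Interval decomposition of M: I[1,1]^2, I[1,3], I[3,3], I[3,5]^2, I[5,5]^2.
HN type (ℓ=5): μ^(1)=51; μ^(2)=16; μ^(3)=-5; μ^(4)=-33; μ^(5)=-47

((0, 0, 0, 0, 4); (0, 1, 1, 0, 0); (3, 0, 0, 0, 0); (0, 0, 1, 0, 0); (0, 0, 2, 2, 0))


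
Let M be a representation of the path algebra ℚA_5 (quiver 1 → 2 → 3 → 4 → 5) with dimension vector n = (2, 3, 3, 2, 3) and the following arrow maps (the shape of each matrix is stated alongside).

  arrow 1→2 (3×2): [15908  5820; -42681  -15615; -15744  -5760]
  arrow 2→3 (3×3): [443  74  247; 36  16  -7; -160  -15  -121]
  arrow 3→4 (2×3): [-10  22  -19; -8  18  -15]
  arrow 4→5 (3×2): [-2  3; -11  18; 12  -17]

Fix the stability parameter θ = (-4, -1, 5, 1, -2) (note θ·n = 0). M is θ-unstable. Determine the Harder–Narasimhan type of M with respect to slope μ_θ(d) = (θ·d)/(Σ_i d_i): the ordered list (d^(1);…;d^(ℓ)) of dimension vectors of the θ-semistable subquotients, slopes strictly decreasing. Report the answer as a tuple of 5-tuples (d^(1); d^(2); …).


Via rank(M_{q-1}∘⋯∘M_p): M ≅ I[1,1], I[1,5], I[2,3], I[2,5], I[5,5].
μ_θ-semistable layers: μ^(1)=5; μ^(2)=4/3; μ^(3)=-1; μ^(4)=-2; μ^(5)=-4

((0, 0, 1, 0, 0); (0, 0, 2, 2, 2); (0, 3, 0, 0, 0); (0, 0, 0, 0, 1); (2, 0, 0, 0, 0))


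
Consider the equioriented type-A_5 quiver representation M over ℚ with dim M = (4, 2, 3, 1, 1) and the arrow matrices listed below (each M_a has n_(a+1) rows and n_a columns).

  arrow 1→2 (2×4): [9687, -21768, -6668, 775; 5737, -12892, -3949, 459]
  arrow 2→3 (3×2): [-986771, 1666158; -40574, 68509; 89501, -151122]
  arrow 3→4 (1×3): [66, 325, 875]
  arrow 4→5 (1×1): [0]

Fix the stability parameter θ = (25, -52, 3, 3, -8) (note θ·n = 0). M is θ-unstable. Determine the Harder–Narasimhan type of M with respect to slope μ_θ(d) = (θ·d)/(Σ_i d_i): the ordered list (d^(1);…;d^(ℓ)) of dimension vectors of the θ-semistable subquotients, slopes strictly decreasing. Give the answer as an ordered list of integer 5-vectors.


Interval decomposition of M: I[1,1]^2, I[1,3], I[1,4], I[3,3], I[5,5].
HN type (ℓ=4): μ^(1)=25; μ^(2)=3; μ^(3)=-8; μ^(4)=-27/2

((2, 0, 0, 0, 0); (0, 0, 3, 1, 0); (0, 0, 0, 0, 1); (2, 2, 0, 0, 0))


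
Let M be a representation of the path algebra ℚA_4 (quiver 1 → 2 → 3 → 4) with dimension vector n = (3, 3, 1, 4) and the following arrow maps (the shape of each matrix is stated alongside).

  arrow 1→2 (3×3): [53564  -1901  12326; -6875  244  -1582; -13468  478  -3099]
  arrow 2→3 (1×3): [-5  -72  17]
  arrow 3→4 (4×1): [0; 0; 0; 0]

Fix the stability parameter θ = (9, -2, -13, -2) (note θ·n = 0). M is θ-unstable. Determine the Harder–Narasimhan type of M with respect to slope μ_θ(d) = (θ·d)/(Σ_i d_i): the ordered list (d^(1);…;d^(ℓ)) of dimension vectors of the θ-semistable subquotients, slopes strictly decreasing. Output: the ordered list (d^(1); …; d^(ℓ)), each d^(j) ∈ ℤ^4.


Via rank(M_{q-1}∘⋯∘M_p): M ≅ I[1,2]^2, I[1,3], I[4,4]^4.
μ_θ-semistable layers: μ^(1)=7/2; μ^(2)=-2

((2, 2, 0, 0); (1, 1, 1, 4))


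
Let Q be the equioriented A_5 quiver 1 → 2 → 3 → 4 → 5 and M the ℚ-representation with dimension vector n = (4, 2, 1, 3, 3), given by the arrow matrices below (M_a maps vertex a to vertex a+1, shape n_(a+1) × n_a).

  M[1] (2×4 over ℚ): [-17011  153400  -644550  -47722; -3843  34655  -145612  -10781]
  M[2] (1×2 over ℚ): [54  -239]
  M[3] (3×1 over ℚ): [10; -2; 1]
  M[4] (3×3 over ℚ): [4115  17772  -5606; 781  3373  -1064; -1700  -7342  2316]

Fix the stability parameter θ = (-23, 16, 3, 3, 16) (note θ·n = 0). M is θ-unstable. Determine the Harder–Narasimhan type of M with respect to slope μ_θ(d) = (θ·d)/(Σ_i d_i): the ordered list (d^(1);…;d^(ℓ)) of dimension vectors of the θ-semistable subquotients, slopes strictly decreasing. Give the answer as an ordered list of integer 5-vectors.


Via rank(M_{q-1}∘⋯∘M_p): M ≅ I[1,1]^2, I[1,2], I[1,4], I[4,5]^2, I[5,5].
μ_θ-semistable layers: μ^(1)=16; μ^(2)=22/3; μ^(3)=3; μ^(4)=-23

((0, 1, 0, 0, 3); (0, 1, 1, 1, 0); (0, 0, 0, 2, 0); (4, 0, 0, 0, 0))


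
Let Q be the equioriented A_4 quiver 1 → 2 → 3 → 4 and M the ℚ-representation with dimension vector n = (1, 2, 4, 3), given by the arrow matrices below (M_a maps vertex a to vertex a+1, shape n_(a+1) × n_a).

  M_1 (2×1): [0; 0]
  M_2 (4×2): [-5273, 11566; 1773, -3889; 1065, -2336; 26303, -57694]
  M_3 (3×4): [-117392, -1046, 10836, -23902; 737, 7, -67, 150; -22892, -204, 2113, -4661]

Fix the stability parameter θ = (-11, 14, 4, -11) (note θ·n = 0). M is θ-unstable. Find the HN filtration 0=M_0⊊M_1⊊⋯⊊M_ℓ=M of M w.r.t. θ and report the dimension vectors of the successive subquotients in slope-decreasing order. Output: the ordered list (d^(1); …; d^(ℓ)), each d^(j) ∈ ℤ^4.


Barcode: M ≅ I[1,1], I[2,4]^2, I[3,3], I[3,4]. HN layers by μ_θ (4 steps, strictly decreasing):
  μ^(1)=4; μ^(2)=7/3; μ^(3)=-7/2; μ^(4)=-11

((0, 0, 1, 0); (0, 2, 2, 2); (0, 0, 1, 1); (1, 0, 0, 0))


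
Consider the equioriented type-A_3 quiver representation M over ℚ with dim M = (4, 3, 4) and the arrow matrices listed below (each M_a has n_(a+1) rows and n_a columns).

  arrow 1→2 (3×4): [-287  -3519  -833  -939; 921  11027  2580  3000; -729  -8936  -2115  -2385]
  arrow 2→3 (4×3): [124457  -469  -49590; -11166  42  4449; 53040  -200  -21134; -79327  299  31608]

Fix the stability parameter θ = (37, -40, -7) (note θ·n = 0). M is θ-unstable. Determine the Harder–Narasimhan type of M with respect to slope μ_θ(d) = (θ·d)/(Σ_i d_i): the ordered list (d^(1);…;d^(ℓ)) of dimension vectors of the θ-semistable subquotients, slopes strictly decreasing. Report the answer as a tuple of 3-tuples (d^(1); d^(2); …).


Interval decomposition of M: I[1,1], I[1,2], I[1,3]^2, I[3,3]^2.
HN type (ℓ=4): μ^(1)=37; μ^(2)=-3/2; μ^(3)=-10/3; μ^(4)=-7

((1, 0, 0); (1, 1, 0); (2, 2, 2); (0, 0, 2))


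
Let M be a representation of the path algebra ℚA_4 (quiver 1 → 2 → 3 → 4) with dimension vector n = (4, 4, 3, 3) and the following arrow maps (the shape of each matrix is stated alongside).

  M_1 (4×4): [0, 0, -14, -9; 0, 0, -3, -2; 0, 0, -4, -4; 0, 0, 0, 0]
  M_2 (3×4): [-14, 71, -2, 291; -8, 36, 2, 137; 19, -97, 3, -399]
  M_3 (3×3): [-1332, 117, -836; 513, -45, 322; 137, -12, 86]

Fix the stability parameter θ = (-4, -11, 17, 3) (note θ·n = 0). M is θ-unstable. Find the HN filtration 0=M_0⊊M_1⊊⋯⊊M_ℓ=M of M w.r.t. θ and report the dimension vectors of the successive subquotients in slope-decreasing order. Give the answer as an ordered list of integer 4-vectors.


Barcode: M ≅ I[1,1]^2, I[1,4]^2, I[2,2], I[2,3], I[4,4]. HN layers by μ_θ (6 steps, strictly decreasing):
  μ^(1)=17; μ^(2)=10; μ^(3)=3; μ^(4)=-4; μ^(5)=-15/2; μ^(6)=-11

((0, 0, 1, 0); (0, 0, 2, 2); (0, 0, 0, 1); (2, 0, 0, 0); (2, 2, 0, 0); (0, 2, 0, 0))


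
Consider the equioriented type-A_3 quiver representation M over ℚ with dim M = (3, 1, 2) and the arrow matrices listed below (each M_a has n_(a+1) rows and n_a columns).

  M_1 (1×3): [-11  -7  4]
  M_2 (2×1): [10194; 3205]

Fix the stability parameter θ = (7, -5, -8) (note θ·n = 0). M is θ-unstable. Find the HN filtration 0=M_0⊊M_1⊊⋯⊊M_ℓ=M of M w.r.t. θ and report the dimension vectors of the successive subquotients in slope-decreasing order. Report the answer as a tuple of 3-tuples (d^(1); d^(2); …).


Barcode: M ≅ I[1,1]^2, I[1,3], I[3,3]. HN layers by μ_θ (3 steps, strictly decreasing):
  μ^(1)=7; μ^(2)=-2; μ^(3)=-8

((2, 0, 0); (1, 1, 1); (0, 0, 1))


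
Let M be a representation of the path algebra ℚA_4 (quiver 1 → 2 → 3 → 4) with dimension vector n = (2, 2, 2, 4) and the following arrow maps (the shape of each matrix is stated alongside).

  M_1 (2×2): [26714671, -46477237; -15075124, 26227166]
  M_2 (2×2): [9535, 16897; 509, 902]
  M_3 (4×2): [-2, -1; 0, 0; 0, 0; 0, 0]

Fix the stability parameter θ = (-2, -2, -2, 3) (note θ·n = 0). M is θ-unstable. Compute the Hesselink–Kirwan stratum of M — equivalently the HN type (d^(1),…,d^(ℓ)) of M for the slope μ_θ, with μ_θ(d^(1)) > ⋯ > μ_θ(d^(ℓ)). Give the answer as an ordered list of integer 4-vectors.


Barcode: M ≅ I[1,3], I[1,4], I[4,4]^3. HN layers by μ_θ (2 steps, strictly decreasing):
  μ^(1)=3; μ^(2)=-2

((0, 0, 0, 4); (2, 2, 2, 0))


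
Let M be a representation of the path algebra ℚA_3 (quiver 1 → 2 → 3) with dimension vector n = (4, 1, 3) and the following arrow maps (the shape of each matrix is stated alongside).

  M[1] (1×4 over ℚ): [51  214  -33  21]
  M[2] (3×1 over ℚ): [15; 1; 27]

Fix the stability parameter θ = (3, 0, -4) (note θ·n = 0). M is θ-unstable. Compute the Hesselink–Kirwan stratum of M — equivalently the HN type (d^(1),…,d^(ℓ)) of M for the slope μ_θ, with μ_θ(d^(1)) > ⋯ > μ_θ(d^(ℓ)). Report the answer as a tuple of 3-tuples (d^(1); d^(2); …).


Via rank(M_{q-1}∘⋯∘M_p): M ≅ I[1,1]^3, I[1,3], I[3,3]^2.
μ_θ-semistable layers: μ^(1)=3; μ^(2)=-1/3; μ^(3)=-4

((3, 0, 0); (1, 1, 1); (0, 0, 2))


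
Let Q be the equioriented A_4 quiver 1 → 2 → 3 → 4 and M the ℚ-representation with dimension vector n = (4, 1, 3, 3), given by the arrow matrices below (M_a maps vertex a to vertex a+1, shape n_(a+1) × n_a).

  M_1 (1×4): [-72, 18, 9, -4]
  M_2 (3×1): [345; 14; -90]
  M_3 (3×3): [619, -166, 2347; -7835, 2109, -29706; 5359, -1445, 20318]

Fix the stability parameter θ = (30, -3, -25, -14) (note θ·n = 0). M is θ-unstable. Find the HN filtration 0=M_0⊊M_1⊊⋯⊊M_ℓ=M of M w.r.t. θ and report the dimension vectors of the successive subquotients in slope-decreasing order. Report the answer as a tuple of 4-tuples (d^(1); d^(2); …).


Via rank(M_{q-1}∘⋯∘M_p): M ≅ I[1,1]^3, I[1,4], I[3,3], I[3,4], I[4,4].
μ_θ-semistable layers: μ^(1)=30; μ^(2)=-3; μ^(3)=-14; μ^(4)=-25

((3, 0, 0, 0); (1, 1, 1, 1); (0, 0, 0, 2); (0, 0, 2, 0))


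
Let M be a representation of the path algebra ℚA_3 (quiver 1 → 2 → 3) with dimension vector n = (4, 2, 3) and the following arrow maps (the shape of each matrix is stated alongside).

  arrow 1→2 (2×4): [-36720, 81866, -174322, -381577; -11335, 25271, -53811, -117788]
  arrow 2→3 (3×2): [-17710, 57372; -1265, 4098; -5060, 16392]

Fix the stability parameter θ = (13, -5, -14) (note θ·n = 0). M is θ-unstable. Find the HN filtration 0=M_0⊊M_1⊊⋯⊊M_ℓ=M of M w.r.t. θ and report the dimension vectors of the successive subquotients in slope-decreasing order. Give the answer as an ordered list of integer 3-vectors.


Via rank(M_{q-1}∘⋯∘M_p): M ≅ I[1,1]^2, I[1,2], I[1,3], I[3,3]^2.
μ_θ-semistable layers: μ^(1)=13; μ^(2)=4; μ^(3)=-2; μ^(4)=-14

((2, 0, 0); (1, 1, 0); (1, 1, 1); (0, 0, 2))


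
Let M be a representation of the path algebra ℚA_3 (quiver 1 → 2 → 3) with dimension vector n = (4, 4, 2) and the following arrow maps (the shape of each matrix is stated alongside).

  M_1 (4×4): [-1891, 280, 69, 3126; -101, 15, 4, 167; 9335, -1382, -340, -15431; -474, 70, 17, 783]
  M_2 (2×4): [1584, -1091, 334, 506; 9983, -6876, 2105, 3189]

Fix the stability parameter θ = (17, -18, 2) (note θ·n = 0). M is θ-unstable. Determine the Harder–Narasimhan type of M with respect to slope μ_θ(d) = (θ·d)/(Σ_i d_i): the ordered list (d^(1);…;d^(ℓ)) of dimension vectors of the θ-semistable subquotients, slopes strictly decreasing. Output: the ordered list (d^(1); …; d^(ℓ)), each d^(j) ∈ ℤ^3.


Via rank(M_{q-1}∘⋯∘M_p): M ≅ I[1,2]^2, I[1,3]^2.
μ_θ-semistable layers: μ^(1)=2; μ^(2)=-1/2

((0, 0, 2); (4, 4, 0))


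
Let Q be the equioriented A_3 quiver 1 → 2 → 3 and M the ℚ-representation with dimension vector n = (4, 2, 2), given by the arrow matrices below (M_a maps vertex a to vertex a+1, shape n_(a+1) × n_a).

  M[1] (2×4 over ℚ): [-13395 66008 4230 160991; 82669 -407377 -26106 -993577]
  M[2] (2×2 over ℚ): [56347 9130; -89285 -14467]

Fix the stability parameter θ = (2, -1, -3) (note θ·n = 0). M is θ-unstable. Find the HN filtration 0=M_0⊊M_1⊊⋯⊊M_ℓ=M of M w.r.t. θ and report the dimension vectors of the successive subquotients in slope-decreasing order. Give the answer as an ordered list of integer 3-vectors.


Via rank(M_{q-1}∘⋯∘M_p): M ≅ I[1,1]^2, I[1,3]^2.
μ_θ-semistable layers: μ^(1)=2; μ^(2)=-2/3

((2, 0, 0); (2, 2, 2))


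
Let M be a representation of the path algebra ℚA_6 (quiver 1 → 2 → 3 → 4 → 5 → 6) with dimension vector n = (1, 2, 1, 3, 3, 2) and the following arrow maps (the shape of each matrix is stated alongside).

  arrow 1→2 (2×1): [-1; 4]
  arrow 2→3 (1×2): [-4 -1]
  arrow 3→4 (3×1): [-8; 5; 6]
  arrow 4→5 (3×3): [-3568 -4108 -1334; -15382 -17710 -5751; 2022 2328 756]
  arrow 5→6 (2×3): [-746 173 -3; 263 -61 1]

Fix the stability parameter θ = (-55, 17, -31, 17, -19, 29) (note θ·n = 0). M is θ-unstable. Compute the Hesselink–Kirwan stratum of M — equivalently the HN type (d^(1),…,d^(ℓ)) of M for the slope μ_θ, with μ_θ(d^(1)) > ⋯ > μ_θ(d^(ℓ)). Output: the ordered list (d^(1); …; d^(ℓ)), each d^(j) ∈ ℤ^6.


Barcode: M ≅ I[1,2], I[2,4], I[4,6]^2, I[5,5]. HN layers by μ_θ (6 steps, strictly decreasing):
  μ^(1)=29; μ^(2)=17; μ^(3)=-1; μ^(4)=-7; μ^(5)=-19; μ^(6)=-55

((0, 0, 0, 0, 0, 2); (0, 1, 0, 1, 0, 0); (0, 0, 0, 2, 2, 0); (0, 1, 1, 0, 0, 0); (0, 0, 0, 0, 1, 0); (1, 0, 0, 0, 0, 0))


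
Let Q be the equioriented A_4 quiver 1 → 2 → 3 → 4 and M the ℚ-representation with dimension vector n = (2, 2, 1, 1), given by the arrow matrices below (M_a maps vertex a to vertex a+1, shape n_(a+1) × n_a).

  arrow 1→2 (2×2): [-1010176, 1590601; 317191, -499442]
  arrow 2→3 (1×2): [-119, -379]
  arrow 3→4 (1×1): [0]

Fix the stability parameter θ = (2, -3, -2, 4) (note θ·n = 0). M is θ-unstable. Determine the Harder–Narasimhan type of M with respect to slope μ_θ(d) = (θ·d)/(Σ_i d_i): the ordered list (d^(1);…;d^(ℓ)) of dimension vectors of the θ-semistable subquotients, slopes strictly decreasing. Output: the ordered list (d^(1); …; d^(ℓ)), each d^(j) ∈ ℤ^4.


Barcode: M ≅ I[1,2], I[1,3], I[4,4]. HN layers by μ_θ (3 steps, strictly decreasing):
  μ^(1)=4; μ^(2)=-1/2; μ^(3)=-1

((0, 0, 0, 1); (1, 1, 0, 0); (1, 1, 1, 0))


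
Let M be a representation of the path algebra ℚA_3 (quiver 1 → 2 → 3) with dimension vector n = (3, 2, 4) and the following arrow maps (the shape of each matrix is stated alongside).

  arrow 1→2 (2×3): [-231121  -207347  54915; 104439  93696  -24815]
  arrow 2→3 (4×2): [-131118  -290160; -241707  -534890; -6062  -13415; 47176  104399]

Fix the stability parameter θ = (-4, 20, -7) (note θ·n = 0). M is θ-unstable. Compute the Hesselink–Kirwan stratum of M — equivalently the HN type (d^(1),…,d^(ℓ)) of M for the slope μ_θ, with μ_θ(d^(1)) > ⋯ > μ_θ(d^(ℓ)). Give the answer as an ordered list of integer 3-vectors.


Via rank(M_{q-1}∘⋯∘M_p): M ≅ I[1,1], I[1,3]^2, I[3,3]^2.
μ_θ-semistable layers: μ^(1)=13/2; μ^(2)=-4; μ^(3)=-7

((0, 2, 2); (3, 0, 0); (0, 0, 2))


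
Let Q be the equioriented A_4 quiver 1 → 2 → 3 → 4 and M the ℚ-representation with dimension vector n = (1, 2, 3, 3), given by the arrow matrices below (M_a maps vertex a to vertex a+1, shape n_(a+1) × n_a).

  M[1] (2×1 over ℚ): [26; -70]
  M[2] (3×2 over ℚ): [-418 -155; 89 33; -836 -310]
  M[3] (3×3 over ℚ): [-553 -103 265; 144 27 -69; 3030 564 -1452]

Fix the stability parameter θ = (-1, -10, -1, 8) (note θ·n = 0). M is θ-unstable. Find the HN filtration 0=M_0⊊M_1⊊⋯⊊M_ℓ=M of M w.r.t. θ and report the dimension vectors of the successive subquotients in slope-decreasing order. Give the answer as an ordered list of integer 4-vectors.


Via rank(M_{q-1}∘⋯∘M_p): M ≅ I[1,4], I[2,4], I[3,3], I[4,4].
μ_θ-semistable layers: μ^(1)=8; μ^(2)=-1; μ^(3)=-11/2; μ^(4)=-10

((0, 0, 0, 3); (0, 0, 3, 0); (1, 1, 0, 0); (0, 1, 0, 0))


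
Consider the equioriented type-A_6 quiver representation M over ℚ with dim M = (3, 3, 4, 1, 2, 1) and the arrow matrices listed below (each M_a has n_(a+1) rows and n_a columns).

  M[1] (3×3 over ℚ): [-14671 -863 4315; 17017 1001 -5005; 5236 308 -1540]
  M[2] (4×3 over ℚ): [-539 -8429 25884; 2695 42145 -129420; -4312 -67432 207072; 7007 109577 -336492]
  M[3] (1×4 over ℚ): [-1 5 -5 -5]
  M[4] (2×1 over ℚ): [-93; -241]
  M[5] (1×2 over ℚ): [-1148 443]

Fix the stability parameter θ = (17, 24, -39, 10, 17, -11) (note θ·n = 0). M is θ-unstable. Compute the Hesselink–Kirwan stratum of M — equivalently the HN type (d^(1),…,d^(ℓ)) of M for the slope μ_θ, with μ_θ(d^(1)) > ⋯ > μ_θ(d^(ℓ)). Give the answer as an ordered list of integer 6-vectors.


Barcode: M ≅ I[1,1]^2, I[1,2], I[2,2], I[2,6], I[3,3]^3, I[5,5]. HN layers by μ_θ (5 steps, strictly decreasing):
  μ^(1)=24; μ^(2)=17; μ^(3)=16/3; μ^(4)=-15/2; μ^(5)=-39

((0, 2, 0, 0, 0, 0); (3, 0, 0, 0, 1, 0); (0, 0, 0, 1, 1, 1); (0, 1, 1, 0, 0, 0); (0, 0, 3, 0, 0, 0))


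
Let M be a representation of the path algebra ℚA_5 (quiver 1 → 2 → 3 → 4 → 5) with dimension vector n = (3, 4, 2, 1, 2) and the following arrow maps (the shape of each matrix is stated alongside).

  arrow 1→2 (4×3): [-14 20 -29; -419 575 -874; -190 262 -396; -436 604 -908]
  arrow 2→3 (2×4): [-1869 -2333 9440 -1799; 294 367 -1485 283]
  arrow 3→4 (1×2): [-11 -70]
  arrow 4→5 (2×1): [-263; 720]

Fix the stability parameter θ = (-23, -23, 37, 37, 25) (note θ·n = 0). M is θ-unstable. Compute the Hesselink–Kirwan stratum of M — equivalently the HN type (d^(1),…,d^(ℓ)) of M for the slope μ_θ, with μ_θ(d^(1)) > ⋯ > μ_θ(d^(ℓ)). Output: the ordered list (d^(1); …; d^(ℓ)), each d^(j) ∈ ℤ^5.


Via rank(M_{q-1}∘⋯∘M_p): M ≅ I[1,1], I[1,3], I[1,5], I[2,2]^2, I[5,5].
μ_θ-semistable layers: μ^(1)=37; μ^(2)=33; μ^(3)=25; μ^(4)=-23

((0, 0, 1, 0, 0); (0, 0, 1, 1, 1); (0, 0, 0, 0, 1); (3, 4, 0, 0, 0))


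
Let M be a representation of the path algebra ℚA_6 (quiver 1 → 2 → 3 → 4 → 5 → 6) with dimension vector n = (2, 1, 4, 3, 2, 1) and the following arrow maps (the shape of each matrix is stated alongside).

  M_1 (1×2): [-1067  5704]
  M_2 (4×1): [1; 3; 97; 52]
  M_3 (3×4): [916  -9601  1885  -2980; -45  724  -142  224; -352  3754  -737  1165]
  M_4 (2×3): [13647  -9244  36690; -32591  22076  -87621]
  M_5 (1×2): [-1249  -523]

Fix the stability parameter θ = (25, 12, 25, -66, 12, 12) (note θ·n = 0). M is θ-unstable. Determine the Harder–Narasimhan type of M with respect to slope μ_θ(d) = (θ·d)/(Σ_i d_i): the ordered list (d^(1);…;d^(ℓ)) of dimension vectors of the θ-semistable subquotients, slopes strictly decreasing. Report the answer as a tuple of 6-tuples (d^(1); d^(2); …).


Interval decomposition of M: I[1,1], I[1,6], I[3,3], I[3,4], I[3,5].
HN type (ℓ=4): μ^(1)=25; μ^(2)=12; μ^(3)=-1; μ^(4)=-41/2

((1, 0, 1, 0, 0, 0); (0, 0, 0, 0, 2, 1); (1, 1, 1, 1, 0, 0); (0, 0, 2, 2, 0, 0))


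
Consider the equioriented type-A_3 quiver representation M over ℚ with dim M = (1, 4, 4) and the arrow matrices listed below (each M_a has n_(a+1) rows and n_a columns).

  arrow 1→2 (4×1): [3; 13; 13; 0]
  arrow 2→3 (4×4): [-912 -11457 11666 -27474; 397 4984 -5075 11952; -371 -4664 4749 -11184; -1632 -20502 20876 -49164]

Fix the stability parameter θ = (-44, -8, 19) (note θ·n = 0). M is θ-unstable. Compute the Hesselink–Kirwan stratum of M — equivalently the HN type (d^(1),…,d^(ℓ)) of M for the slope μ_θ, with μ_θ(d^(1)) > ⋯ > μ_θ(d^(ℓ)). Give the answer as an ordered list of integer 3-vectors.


Via rank(M_{q-1}∘⋯∘M_p): M ≅ I[1,3], I[2,2]^2, I[2,3], I[3,3]^2.
μ_θ-semistable layers: μ^(1)=19; μ^(2)=-8; μ^(3)=-44

((0, 0, 4); (0, 4, 0); (1, 0, 0))


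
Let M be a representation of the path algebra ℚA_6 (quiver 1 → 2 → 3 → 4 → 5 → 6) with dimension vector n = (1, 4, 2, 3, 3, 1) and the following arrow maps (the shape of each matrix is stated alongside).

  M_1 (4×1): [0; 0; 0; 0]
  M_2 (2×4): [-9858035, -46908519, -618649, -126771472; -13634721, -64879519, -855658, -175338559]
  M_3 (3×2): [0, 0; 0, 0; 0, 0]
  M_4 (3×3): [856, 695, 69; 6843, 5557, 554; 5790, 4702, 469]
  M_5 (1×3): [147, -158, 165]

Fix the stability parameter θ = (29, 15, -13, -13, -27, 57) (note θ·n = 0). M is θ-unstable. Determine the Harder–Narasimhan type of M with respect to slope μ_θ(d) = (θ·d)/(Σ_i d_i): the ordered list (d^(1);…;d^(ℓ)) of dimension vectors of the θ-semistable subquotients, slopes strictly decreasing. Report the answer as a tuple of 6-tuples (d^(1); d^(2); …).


Barcode: M ≅ I[1,1], I[2,2]^2, I[2,3]^2, I[4,5]^2, I[4,6]. HN layers by μ_θ (5 steps, strictly decreasing):
  μ^(1)=57; μ^(2)=29; μ^(3)=15; μ^(4)=1; μ^(5)=-20

((0, 0, 0, 0, 0, 1); (1, 0, 0, 0, 0, 0); (0, 2, 0, 0, 0, 0); (0, 2, 2, 0, 0, 0); (0, 0, 0, 3, 3, 0))


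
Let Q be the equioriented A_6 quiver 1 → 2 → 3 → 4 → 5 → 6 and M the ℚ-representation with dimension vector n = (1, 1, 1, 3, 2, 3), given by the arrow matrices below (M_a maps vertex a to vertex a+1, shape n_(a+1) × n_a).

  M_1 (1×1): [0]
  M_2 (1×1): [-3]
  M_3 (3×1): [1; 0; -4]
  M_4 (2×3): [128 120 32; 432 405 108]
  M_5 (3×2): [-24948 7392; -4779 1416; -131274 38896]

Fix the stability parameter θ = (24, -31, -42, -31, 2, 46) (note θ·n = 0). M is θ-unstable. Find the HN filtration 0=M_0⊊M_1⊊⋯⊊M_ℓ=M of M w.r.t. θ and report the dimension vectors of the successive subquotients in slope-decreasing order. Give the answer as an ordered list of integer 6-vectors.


Barcode: M ≅ I[1,1], I[2,4], I[4,4], I[4,5], I[5,6], I[6,6]^2. HN layers by μ_θ (5 steps, strictly decreasing):
  μ^(1)=46; μ^(2)=24; μ^(3)=2; μ^(4)=-31; μ^(5)=-73/2

((0, 0, 0, 0, 0, 3); (1, 0, 0, 0, 0, 0); (0, 0, 0, 0, 2, 0); (0, 0, 0, 3, 0, 0); (0, 1, 1, 0, 0, 0))


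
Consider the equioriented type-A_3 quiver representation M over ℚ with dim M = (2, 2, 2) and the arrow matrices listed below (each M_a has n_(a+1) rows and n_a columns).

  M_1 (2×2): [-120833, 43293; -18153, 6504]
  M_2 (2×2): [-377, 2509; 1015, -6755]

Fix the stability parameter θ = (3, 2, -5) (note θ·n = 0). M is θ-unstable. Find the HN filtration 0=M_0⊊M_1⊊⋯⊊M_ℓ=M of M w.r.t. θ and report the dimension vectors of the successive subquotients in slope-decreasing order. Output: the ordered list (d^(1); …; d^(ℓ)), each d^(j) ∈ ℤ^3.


Barcode: M ≅ I[1,2], I[1,3], I[3,3]. HN layers by μ_θ (3 steps, strictly decreasing):
  μ^(1)=5/2; μ^(2)=0; μ^(3)=-5

((1, 1, 0); (1, 1, 1); (0, 0, 1))


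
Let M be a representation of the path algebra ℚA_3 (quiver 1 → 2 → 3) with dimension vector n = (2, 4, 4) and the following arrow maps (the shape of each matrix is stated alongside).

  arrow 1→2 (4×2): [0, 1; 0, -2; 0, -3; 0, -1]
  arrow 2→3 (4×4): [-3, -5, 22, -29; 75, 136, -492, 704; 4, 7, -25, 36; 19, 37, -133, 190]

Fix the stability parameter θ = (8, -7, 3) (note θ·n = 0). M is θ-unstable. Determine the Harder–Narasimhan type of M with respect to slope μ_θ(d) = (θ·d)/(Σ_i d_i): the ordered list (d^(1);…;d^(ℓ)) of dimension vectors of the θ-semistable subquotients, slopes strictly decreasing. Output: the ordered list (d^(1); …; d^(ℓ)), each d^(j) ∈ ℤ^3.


Via rank(M_{q-1}∘⋯∘M_p): M ≅ I[1,1], I[1,3], I[2,3]^3.
μ_θ-semistable layers: μ^(1)=8; μ^(2)=3; μ^(3)=1/2; μ^(4)=-7

((1, 0, 0); (0, 0, 4); (1, 1, 0); (0, 3, 0))


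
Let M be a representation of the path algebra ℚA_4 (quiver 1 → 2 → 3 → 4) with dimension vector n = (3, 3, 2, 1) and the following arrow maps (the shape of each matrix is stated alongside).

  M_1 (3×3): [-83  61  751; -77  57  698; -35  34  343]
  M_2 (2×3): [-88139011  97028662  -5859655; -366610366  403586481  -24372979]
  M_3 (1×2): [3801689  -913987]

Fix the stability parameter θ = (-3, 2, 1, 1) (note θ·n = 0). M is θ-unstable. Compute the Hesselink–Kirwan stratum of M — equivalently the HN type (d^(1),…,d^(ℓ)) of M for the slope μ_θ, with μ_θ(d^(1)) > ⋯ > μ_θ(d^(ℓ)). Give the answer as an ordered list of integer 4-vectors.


Interval decomposition of M: I[1,2], I[1,3], I[1,4].
HN type (ℓ=4): μ^(1)=2; μ^(2)=3/2; μ^(3)=4/3; μ^(4)=-3

((0, 1, 0, 0); (0, 1, 1, 0); (0, 1, 1, 1); (3, 0, 0, 0))


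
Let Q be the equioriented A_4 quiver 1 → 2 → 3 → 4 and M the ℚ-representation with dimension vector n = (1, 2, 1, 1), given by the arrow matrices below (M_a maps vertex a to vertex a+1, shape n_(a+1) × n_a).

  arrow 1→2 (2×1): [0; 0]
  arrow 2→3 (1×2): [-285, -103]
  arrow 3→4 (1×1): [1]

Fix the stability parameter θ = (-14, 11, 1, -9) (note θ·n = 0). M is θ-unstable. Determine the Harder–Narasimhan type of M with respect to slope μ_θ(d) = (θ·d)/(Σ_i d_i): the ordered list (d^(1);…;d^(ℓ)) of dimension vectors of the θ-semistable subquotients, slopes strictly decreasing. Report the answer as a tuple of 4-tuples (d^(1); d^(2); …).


Barcode: M ≅ I[1,1], I[2,2], I[2,4]. HN layers by μ_θ (3 steps, strictly decreasing):
  μ^(1)=11; μ^(2)=1; μ^(3)=-14

((0, 1, 0, 0); (0, 1, 1, 1); (1, 0, 0, 0))
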